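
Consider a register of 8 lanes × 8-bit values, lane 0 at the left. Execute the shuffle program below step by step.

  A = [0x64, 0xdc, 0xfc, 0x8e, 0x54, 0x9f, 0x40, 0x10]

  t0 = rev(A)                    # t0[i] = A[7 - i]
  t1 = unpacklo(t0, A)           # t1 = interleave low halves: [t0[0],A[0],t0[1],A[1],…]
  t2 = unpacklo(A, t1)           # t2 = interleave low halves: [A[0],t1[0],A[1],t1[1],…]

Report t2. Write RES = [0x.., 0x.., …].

RES = [0x64, 0x10, 0xdc, 0x64, 0xfc, 0x40, 0x8e, 0xdc]

t0 = [0x10, 0x40, 0x9f, 0x54, 0x8e, 0xfc, 0xdc, 0x64]
t1 = [0x10, 0x64, 0x40, 0xdc, 0x9f, 0xfc, 0x54, 0x8e]
t2 = [0x64, 0x10, 0xdc, 0x64, 0xfc, 0x40, 0x8e, 0xdc]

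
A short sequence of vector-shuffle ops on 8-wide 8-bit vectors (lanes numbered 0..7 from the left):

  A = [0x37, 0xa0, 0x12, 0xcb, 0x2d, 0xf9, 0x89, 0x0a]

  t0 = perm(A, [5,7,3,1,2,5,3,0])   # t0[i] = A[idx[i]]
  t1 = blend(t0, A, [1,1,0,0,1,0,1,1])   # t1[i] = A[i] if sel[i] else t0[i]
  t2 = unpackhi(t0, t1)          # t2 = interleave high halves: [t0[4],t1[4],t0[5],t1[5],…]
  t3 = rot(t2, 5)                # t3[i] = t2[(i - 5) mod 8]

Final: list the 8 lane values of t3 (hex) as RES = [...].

RES = [0xf9, 0xcb, 0x89, 0x37, 0x0a, 0x12, 0x2d, 0xf9]

t0 = [0xf9, 0x0a, 0xcb, 0xa0, 0x12, 0xf9, 0xcb, 0x37]
t1 = [0x37, 0xa0, 0xcb, 0xa0, 0x2d, 0xf9, 0x89, 0x0a]
t2 = [0x12, 0x2d, 0xf9, 0xf9, 0xcb, 0x89, 0x37, 0x0a]
t3 = [0xf9, 0xcb, 0x89, 0x37, 0x0a, 0x12, 0x2d, 0xf9]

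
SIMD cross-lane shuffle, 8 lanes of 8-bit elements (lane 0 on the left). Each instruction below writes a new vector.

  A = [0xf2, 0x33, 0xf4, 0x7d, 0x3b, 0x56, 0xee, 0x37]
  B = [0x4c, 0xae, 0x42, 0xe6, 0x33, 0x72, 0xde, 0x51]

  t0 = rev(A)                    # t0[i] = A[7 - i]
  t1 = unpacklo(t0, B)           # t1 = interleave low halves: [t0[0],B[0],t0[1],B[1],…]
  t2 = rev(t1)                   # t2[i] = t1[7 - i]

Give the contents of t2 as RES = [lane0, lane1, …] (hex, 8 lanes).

  t0: 37 ee 56 3b 7d f4 33 f2
  t1: 37 4c ee ae 56 42 3b e6
  t2: e6 3b 42 56 ae ee 4c 37

RES = [0xe6, 0x3b, 0x42, 0x56, 0xae, 0xee, 0x4c, 0x37]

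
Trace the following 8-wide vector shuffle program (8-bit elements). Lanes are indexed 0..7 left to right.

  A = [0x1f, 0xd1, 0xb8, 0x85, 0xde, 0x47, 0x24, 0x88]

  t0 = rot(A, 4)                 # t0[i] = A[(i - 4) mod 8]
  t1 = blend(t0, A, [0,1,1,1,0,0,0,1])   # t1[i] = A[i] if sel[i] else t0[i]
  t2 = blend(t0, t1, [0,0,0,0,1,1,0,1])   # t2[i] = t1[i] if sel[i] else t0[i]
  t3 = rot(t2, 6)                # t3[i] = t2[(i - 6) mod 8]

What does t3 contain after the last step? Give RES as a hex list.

  t0: de 47 24 88 1f d1 b8 85
  t1: de d1 b8 85 1f d1 b8 88
  t2: de 47 24 88 1f d1 b8 88
  t3: 24 88 1f d1 b8 88 de 47

RES = [ 0x24  0x88  0x1f  0xd1  0xb8  0x88  0xde  0x47 ]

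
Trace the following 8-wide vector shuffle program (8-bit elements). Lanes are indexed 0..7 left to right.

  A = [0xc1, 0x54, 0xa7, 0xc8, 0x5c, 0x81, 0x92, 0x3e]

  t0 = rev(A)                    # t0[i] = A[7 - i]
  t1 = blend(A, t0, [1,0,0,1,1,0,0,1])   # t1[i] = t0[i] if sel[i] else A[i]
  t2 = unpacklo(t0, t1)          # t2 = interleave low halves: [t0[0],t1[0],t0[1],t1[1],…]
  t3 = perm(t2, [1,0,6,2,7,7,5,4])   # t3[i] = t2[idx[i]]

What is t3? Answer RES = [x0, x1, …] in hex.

RES = [ 0x3e  0x3e  0x5c  0x92  0x5c  0x5c  0xa7  0x81 ]

→ t0 |3e|92|81|5c|c8|a7|54|c1|
→ t1 |3e|54|a7|5c|c8|81|92|c1|
→ t2 |3e|3e|92|54|81|a7|5c|5c|
→ t3 |3e|3e|5c|92|5c|5c|a7|81|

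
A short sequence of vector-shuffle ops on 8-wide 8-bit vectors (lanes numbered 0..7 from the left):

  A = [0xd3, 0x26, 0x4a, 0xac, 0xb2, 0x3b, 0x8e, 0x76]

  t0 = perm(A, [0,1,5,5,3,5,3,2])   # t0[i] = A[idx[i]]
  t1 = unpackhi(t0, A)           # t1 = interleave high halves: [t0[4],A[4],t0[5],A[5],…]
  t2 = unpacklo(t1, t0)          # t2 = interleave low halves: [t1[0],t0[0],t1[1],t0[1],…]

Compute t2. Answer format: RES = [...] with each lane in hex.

RES = [0xac, 0xd3, 0xb2, 0x26, 0x3b, 0x3b, 0x3b, 0x3b]

t0 = [0xd3, 0x26, 0x3b, 0x3b, 0xac, 0x3b, 0xac, 0x4a]
t1 = [0xac, 0xb2, 0x3b, 0x3b, 0xac, 0x8e, 0x4a, 0x76]
t2 = [0xac, 0xd3, 0xb2, 0x26, 0x3b, 0x3b, 0x3b, 0x3b]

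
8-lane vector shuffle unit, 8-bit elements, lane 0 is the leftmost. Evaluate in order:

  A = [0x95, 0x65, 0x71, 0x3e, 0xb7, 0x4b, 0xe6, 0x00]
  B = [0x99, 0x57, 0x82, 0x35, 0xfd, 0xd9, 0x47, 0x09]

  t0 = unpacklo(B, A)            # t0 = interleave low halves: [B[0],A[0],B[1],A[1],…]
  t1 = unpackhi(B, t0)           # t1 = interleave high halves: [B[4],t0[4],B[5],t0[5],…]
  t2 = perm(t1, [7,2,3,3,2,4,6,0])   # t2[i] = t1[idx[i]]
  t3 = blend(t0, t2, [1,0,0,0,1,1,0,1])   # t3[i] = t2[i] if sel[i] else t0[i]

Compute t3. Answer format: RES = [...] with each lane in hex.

t0 = [0x99, 0x95, 0x57, 0x65, 0x82, 0x71, 0x35, 0x3e]
t1 = [0xfd, 0x82, 0xd9, 0x71, 0x47, 0x35, 0x09, 0x3e]
t2 = [0x3e, 0xd9, 0x71, 0x71, 0xd9, 0x47, 0x09, 0xfd]
t3 = [0x3e, 0x95, 0x57, 0x65, 0xd9, 0x47, 0x35, 0xfd]

RES = [0x3e, 0x95, 0x57, 0x65, 0xd9, 0x47, 0x35, 0xfd]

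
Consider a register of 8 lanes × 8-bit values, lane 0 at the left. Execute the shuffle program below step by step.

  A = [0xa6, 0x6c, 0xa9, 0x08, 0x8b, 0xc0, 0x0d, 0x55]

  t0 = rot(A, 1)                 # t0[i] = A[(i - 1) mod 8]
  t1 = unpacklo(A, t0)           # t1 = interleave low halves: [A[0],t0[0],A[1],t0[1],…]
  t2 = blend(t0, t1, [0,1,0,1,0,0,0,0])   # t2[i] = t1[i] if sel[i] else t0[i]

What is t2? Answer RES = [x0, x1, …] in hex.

RES = [ 0x55  0x55  0x6c  0xa6  0x08  0x8b  0xc0  0x0d ]

t0 = [0x55, 0xa6, 0x6c, 0xa9, 0x08, 0x8b, 0xc0, 0x0d]
t1 = [0xa6, 0x55, 0x6c, 0xa6, 0xa9, 0x6c, 0x08, 0xa9]
t2 = [0x55, 0x55, 0x6c, 0xa6, 0x08, 0x8b, 0xc0, 0x0d]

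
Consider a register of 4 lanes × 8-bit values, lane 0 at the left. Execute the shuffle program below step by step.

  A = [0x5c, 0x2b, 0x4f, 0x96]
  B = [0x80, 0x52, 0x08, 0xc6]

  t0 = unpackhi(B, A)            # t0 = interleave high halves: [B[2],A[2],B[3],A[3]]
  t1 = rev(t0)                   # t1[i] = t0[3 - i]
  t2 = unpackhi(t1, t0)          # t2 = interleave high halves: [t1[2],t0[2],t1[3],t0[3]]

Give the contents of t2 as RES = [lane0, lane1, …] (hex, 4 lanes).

t0 = [0x08, 0x4f, 0xc6, 0x96]
t1 = [0x96, 0xc6, 0x4f, 0x08]
t2 = [0x4f, 0xc6, 0x08, 0x96]

RES = [ 0x4f  0xc6  0x08  0x96 ]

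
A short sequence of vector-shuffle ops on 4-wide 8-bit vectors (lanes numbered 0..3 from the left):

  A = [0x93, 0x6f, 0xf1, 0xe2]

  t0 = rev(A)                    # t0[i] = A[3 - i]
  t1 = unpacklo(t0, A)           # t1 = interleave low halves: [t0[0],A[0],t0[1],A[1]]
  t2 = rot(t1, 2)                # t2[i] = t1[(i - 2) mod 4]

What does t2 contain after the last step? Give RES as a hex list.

→ t0 |e2|f1|6f|93|
→ t1 |e2|93|f1|6f|
→ t2 |f1|6f|e2|93|

RES = [0xf1, 0x6f, 0xe2, 0x93]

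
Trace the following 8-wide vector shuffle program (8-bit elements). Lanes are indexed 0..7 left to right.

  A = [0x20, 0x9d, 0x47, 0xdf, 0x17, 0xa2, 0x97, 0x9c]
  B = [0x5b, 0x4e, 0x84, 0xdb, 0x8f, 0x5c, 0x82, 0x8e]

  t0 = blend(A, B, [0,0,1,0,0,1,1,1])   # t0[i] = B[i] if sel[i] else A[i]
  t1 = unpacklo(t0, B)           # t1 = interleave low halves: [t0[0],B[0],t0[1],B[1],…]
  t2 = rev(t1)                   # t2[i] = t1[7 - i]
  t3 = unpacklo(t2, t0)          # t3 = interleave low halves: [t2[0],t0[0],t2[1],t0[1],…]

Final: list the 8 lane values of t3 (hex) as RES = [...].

  t0: 20 9d 84 df 17 5c 82 8e
  t1: 20 5b 9d 4e 84 84 df db
  t2: db df 84 84 4e 9d 5b 20
  t3: db 20 df 9d 84 84 84 df

RES = [ 0xdb  0x20  0xdf  0x9d  0x84  0x84  0x84  0xdf ]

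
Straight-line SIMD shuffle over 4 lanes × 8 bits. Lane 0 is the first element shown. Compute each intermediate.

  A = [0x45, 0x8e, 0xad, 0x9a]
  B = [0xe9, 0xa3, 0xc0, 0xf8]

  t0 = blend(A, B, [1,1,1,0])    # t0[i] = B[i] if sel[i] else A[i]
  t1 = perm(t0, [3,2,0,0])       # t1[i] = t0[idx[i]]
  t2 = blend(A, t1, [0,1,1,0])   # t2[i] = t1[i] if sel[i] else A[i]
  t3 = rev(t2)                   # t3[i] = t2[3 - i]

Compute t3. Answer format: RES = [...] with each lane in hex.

t0 = [0xe9, 0xa3, 0xc0, 0x9a]
t1 = [0x9a, 0xc0, 0xe9, 0xe9]
t2 = [0x45, 0xc0, 0xe9, 0x9a]
t3 = [0x9a, 0xe9, 0xc0, 0x45]

RES = [0x9a, 0xe9, 0xc0, 0x45]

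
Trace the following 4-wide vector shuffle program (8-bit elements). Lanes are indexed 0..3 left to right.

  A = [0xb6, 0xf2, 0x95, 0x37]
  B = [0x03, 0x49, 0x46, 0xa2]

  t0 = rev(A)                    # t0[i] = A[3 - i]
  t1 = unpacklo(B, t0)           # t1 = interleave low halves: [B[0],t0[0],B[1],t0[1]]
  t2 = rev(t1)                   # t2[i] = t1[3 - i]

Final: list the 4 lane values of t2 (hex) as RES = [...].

→ t0 |37|95|f2|b6|
→ t1 |03|37|49|95|
→ t2 |95|49|37|03|

RES = [ 0x95  0x49  0x37  0x03 ]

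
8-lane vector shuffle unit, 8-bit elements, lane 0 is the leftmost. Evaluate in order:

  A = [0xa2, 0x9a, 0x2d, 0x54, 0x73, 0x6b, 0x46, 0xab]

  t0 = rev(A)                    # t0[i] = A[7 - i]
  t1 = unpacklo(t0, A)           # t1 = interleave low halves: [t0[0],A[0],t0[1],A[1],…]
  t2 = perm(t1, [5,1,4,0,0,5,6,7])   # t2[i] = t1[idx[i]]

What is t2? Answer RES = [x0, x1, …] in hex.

RES = [ 0x2d  0xa2  0x6b  0xab  0xab  0x2d  0x73  0x54 ]

t0 = [0xab, 0x46, 0x6b, 0x73, 0x54, 0x2d, 0x9a, 0xa2]
t1 = [0xab, 0xa2, 0x46, 0x9a, 0x6b, 0x2d, 0x73, 0x54]
t2 = [0x2d, 0xa2, 0x6b, 0xab, 0xab, 0x2d, 0x73, 0x54]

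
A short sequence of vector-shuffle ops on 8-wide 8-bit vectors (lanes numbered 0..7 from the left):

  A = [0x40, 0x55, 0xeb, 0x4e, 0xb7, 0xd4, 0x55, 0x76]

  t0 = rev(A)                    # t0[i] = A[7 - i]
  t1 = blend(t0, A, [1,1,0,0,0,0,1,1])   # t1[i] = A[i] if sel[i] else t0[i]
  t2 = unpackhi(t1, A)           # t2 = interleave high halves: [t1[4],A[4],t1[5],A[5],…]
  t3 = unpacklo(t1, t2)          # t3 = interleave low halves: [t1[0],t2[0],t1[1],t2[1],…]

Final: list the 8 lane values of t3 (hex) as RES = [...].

t0 = [0x76, 0x55, 0xd4, 0xb7, 0x4e, 0xeb, 0x55, 0x40]
t1 = [0x40, 0x55, 0xd4, 0xb7, 0x4e, 0xeb, 0x55, 0x76]
t2 = [0x4e, 0xb7, 0xeb, 0xd4, 0x55, 0x55, 0x76, 0x76]
t3 = [0x40, 0x4e, 0x55, 0xb7, 0xd4, 0xeb, 0xb7, 0xd4]

RES = [ 0x40  0x4e  0x55  0xb7  0xd4  0xeb  0xb7  0xd4 ]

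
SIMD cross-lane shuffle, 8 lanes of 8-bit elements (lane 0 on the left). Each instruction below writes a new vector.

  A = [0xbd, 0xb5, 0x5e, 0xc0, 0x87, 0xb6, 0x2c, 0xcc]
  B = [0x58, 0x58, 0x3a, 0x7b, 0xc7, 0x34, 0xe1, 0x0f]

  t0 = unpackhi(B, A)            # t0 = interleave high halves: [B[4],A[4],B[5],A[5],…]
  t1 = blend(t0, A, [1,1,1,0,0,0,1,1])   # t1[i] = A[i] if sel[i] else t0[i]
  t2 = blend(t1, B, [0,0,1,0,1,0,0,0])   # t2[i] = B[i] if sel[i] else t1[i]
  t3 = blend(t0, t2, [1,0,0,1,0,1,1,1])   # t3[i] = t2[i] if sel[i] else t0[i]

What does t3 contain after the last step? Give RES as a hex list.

RES = [ 0xbd  0x87  0x34  0xb6  0xe1  0x2c  0x2c  0xcc ]

→ t0 |c7|87|34|b6|e1|2c|0f|cc|
→ t1 |bd|b5|5e|b6|e1|2c|2c|cc|
→ t2 |bd|b5|3a|b6|c7|2c|2c|cc|
→ t3 |bd|87|34|b6|e1|2c|2c|cc|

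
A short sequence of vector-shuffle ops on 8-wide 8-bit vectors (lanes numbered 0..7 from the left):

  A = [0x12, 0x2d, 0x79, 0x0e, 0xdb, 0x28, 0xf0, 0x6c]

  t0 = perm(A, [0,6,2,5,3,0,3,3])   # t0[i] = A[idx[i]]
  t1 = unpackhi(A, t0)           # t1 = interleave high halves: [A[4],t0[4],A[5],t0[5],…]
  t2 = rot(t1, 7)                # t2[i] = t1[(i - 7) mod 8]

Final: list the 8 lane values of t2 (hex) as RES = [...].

t0 = [0x12, 0xf0, 0x79, 0x28, 0x0e, 0x12, 0x0e, 0x0e]
t1 = [0xdb, 0x0e, 0x28, 0x12, 0xf0, 0x0e, 0x6c, 0x0e]
t2 = [0x0e, 0x28, 0x12, 0xf0, 0x0e, 0x6c, 0x0e, 0xdb]

RES = [ 0x0e  0x28  0x12  0xf0  0x0e  0x6c  0x0e  0xdb ]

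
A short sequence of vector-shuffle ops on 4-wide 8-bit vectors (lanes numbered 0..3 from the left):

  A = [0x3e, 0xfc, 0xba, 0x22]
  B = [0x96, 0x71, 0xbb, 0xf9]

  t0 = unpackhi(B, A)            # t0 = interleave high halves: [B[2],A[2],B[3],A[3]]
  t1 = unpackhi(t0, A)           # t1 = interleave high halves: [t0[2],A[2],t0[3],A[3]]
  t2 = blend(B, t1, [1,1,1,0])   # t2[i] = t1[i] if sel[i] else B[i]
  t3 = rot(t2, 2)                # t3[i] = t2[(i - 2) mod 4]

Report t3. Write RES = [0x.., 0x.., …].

  t0: bb ba f9 22
  t1: f9 ba 22 22
  t2: f9 ba 22 f9
  t3: 22 f9 f9 ba

RES = [ 0x22  0xf9  0xf9  0xba ]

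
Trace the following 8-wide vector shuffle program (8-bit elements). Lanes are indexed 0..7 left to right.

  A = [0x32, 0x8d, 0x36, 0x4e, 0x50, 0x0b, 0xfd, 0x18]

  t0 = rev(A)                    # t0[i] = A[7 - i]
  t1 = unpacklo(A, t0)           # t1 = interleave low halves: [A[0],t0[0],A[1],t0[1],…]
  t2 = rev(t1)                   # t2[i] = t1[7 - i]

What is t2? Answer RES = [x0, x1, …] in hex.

t0 = [0x18, 0xfd, 0x0b, 0x50, 0x4e, 0x36, 0x8d, 0x32]
t1 = [0x32, 0x18, 0x8d, 0xfd, 0x36, 0x0b, 0x4e, 0x50]
t2 = [0x50, 0x4e, 0x0b, 0x36, 0xfd, 0x8d, 0x18, 0x32]

RES = [ 0x50  0x4e  0x0b  0x36  0xfd  0x8d  0x18  0x32 ]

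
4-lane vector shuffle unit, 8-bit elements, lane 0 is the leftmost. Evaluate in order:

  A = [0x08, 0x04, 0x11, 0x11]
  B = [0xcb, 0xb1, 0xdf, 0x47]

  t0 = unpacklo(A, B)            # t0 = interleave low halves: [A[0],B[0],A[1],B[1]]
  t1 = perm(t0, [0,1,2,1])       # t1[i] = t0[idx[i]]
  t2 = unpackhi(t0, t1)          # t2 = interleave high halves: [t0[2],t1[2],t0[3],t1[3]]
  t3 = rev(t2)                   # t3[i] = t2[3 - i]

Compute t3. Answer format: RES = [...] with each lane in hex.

→ t0 |08|cb|04|b1|
→ t1 |08|cb|04|cb|
→ t2 |04|04|b1|cb|
→ t3 |cb|b1|04|04|

RES = [ 0xcb  0xb1  0x04  0x04 ]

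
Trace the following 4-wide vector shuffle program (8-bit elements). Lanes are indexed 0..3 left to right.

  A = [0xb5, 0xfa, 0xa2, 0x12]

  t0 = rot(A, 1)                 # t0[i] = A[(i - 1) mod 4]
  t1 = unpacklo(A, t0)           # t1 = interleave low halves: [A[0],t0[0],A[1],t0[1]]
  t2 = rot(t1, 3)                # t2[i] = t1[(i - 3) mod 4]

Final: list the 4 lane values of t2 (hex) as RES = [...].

RES = [0x12, 0xfa, 0xb5, 0xb5]

t0 = [0x12, 0xb5, 0xfa, 0xa2]
t1 = [0xb5, 0x12, 0xfa, 0xb5]
t2 = [0x12, 0xfa, 0xb5, 0xb5]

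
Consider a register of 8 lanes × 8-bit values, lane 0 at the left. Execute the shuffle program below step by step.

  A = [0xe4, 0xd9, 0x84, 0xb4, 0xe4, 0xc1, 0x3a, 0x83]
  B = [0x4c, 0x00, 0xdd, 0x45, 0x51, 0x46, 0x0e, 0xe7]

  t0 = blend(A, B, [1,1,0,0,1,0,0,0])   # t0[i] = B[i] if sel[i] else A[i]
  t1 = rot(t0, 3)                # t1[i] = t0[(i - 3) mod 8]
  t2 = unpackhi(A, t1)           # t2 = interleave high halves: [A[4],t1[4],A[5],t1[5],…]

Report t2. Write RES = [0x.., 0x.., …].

RES = [ 0xe4  0x00  0xc1  0x84  0x3a  0xb4  0x83  0x51 ]

  t0: 4c 00 84 b4 51 c1 3a 83
  t1: c1 3a 83 4c 00 84 b4 51
  t2: e4 00 c1 84 3a b4 83 51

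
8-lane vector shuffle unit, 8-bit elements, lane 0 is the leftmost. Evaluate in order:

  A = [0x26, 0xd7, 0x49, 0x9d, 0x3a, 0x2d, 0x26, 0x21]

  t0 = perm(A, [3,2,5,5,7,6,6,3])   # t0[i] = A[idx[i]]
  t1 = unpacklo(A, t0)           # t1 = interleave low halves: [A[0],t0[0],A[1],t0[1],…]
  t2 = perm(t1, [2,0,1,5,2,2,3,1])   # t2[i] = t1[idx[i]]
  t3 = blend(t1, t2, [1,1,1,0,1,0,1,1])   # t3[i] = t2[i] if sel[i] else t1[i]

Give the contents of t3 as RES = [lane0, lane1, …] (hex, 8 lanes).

→ t0 |9d|49|2d|2d|21|26|26|9d|
→ t1 |26|9d|d7|49|49|2d|9d|2d|
→ t2 |d7|26|9d|2d|d7|d7|49|9d|
→ t3 |d7|26|9d|49|d7|2d|49|9d|

RES = [ 0xd7  0x26  0x9d  0x49  0xd7  0x2d  0x49  0x9d ]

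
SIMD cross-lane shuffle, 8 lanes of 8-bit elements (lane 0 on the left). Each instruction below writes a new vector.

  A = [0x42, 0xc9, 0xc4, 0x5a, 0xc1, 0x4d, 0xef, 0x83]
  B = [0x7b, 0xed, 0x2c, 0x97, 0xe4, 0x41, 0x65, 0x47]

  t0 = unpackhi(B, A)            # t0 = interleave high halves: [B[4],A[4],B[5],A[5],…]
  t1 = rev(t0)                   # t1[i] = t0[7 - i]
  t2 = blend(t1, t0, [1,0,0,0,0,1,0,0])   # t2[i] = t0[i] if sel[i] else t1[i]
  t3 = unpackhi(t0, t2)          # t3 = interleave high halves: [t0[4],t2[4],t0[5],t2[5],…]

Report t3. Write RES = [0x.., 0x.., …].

→ t0 |e4|c1|41|4d|65|ef|47|83|
→ t1 |83|47|ef|65|4d|41|c1|e4|
→ t2 |e4|47|ef|65|4d|ef|c1|e4|
→ t3 |65|4d|ef|ef|47|c1|83|e4|

RES = [ 0x65  0x4d  0xef  0xef  0x47  0xc1  0x83  0xe4 ]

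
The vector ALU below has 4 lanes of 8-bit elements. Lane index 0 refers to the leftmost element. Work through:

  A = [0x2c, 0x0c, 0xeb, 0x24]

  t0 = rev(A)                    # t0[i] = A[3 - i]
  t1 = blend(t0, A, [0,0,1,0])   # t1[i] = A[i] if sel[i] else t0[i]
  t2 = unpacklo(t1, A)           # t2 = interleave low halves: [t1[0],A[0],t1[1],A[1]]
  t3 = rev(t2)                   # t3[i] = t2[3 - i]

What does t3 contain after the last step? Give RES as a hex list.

→ t0 |24|eb|0c|2c|
→ t1 |24|eb|eb|2c|
→ t2 |24|2c|eb|0c|
→ t3 |0c|eb|2c|24|

RES = [ 0x0c  0xeb  0x2c  0x24 ]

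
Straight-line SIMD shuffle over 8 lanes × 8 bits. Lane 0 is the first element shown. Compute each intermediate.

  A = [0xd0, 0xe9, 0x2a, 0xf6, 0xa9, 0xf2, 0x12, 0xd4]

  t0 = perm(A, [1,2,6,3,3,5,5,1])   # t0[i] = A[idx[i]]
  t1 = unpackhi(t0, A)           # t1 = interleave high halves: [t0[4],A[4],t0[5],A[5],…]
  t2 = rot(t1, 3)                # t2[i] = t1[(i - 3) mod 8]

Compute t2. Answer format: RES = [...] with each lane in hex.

RES = [ 0x12  0xe9  0xd4  0xf6  0xa9  0xf2  0xf2  0xf2 ]

  t0: e9 2a 12 f6 f6 f2 f2 e9
  t1: f6 a9 f2 f2 f2 12 e9 d4
  t2: 12 e9 d4 f6 a9 f2 f2 f2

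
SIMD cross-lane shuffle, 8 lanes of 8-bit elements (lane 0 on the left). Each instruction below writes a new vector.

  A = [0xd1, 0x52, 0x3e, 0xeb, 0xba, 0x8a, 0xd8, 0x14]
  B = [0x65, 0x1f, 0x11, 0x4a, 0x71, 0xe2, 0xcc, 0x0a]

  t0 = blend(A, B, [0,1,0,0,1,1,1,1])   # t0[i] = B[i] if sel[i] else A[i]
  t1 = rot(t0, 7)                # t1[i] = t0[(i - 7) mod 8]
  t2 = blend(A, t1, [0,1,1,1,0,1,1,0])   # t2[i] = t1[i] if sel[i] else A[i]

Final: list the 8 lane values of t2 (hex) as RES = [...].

t0 = [0xd1, 0x1f, 0x3e, 0xeb, 0x71, 0xe2, 0xcc, 0x0a]
t1 = [0x1f, 0x3e, 0xeb, 0x71, 0xe2, 0xcc, 0x0a, 0xd1]
t2 = [0xd1, 0x3e, 0xeb, 0x71, 0xba, 0xcc, 0x0a, 0x14]

RES = [ 0xd1  0x3e  0xeb  0x71  0xba  0xcc  0x0a  0x14 ]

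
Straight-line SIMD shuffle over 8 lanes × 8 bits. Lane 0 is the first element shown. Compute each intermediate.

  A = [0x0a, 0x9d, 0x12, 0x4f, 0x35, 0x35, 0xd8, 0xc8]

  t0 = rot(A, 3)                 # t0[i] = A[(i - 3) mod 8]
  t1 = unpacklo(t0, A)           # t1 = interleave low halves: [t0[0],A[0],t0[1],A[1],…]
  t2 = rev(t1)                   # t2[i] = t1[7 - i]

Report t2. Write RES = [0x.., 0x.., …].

RES = [ 0x4f  0x0a  0x12  0xc8  0x9d  0xd8  0x0a  0x35 ]

→ t0 |35|d8|c8|0a|9d|12|4f|35|
→ t1 |35|0a|d8|9d|c8|12|0a|4f|
→ t2 |4f|0a|12|c8|9d|d8|0a|35|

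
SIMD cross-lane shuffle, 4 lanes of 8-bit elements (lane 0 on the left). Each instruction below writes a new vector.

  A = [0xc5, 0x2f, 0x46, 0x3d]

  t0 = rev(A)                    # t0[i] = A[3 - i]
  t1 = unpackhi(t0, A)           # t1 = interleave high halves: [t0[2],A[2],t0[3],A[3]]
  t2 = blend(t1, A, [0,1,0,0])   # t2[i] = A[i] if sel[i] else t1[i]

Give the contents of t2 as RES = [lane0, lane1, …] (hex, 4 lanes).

RES = [0x2f, 0x2f, 0xc5, 0x3d]

→ t0 |3d|46|2f|c5|
→ t1 |2f|46|c5|3d|
→ t2 |2f|2f|c5|3d|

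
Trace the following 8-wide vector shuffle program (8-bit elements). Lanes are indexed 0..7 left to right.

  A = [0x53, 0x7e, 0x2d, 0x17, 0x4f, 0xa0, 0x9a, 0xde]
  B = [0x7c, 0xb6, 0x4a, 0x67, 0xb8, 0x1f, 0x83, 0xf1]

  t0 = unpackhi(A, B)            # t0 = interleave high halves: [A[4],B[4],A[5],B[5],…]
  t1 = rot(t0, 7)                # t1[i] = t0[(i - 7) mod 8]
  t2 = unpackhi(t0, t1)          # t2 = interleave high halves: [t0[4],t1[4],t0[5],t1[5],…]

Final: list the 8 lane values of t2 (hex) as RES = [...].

t0 = [0x4f, 0xb8, 0xa0, 0x1f, 0x9a, 0x83, 0xde, 0xf1]
t1 = [0xb8, 0xa0, 0x1f, 0x9a, 0x83, 0xde, 0xf1, 0x4f]
t2 = [0x9a, 0x83, 0x83, 0xde, 0xde, 0xf1, 0xf1, 0x4f]

RES = [ 0x9a  0x83  0x83  0xde  0xde  0xf1  0xf1  0x4f ]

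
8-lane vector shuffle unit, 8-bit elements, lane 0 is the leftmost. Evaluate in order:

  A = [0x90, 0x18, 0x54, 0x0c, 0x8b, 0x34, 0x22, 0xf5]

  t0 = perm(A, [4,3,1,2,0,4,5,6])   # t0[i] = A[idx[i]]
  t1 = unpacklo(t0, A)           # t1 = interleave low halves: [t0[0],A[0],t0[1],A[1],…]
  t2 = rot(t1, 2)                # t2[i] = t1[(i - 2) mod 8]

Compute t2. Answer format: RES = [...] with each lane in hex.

RES = [ 0x54  0x0c  0x8b  0x90  0x0c  0x18  0x18  0x54 ]

t0 = [0x8b, 0x0c, 0x18, 0x54, 0x90, 0x8b, 0x34, 0x22]
t1 = [0x8b, 0x90, 0x0c, 0x18, 0x18, 0x54, 0x54, 0x0c]
t2 = [0x54, 0x0c, 0x8b, 0x90, 0x0c, 0x18, 0x18, 0x54]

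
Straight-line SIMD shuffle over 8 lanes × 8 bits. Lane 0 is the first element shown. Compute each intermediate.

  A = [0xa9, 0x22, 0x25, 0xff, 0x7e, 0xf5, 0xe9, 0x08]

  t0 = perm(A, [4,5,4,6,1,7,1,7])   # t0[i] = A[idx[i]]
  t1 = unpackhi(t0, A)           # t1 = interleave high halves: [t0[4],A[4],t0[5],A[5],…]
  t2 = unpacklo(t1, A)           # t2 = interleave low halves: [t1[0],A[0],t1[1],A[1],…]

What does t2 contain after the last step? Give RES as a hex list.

t0 = [0x7e, 0xf5, 0x7e, 0xe9, 0x22, 0x08, 0x22, 0x08]
t1 = [0x22, 0x7e, 0x08, 0xf5, 0x22, 0xe9, 0x08, 0x08]
t2 = [0x22, 0xa9, 0x7e, 0x22, 0x08, 0x25, 0xf5, 0xff]

RES = [0x22, 0xa9, 0x7e, 0x22, 0x08, 0x25, 0xf5, 0xff]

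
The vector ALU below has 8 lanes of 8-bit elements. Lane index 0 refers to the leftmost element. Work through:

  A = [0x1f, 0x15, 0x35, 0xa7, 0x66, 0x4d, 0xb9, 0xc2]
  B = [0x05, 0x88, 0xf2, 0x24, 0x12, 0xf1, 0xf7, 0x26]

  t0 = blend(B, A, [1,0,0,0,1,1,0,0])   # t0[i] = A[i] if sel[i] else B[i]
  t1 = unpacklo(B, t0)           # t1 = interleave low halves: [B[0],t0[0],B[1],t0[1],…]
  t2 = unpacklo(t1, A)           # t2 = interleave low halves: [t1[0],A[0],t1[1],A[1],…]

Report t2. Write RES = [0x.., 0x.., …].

  t0: 1f 88 f2 24 66 4d f7 26
  t1: 05 1f 88 88 f2 f2 24 24
  t2: 05 1f 1f 15 88 35 88 a7

RES = [0x05, 0x1f, 0x1f, 0x15, 0x88, 0x35, 0x88, 0xa7]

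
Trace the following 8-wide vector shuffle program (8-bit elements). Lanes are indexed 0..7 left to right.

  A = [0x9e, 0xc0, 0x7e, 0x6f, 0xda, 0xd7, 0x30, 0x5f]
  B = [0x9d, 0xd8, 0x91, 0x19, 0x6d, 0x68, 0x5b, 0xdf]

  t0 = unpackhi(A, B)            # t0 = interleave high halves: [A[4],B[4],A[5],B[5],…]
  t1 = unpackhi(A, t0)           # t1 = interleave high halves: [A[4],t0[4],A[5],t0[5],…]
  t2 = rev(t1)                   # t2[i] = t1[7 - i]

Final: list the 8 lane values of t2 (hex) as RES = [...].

  t0: da 6d d7 68 30 5b 5f df
  t1: da 30 d7 5b 30 5f 5f df
  t2: df 5f 5f 30 5b d7 30 da

RES = [ 0xdf  0x5f  0x5f  0x30  0x5b  0xd7  0x30  0xda ]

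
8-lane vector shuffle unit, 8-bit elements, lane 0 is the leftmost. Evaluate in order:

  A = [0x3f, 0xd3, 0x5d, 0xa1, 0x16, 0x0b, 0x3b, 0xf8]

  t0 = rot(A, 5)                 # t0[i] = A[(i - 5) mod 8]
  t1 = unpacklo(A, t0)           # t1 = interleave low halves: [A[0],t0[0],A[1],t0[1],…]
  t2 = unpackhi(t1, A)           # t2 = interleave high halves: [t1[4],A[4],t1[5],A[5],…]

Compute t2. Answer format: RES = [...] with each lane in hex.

→ t0 |a1|16|0b|3b|f8|3f|d3|5d|
→ t1 |3f|a1|d3|16|5d|0b|a1|3b|
→ t2 |5d|16|0b|0b|a1|3b|3b|f8|

RES = [0x5d, 0x16, 0x0b, 0x0b, 0xa1, 0x3b, 0x3b, 0xf8]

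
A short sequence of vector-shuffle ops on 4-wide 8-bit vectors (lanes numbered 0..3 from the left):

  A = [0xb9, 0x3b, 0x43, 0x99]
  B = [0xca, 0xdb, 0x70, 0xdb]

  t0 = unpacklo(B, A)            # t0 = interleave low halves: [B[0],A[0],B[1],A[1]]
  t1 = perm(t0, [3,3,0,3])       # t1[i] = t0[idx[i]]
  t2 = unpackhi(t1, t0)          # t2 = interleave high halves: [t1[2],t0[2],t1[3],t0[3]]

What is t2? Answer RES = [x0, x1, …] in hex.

RES = [0xca, 0xdb, 0x3b, 0x3b]

t0 = [0xca, 0xb9, 0xdb, 0x3b]
t1 = [0x3b, 0x3b, 0xca, 0x3b]
t2 = [0xca, 0xdb, 0x3b, 0x3b]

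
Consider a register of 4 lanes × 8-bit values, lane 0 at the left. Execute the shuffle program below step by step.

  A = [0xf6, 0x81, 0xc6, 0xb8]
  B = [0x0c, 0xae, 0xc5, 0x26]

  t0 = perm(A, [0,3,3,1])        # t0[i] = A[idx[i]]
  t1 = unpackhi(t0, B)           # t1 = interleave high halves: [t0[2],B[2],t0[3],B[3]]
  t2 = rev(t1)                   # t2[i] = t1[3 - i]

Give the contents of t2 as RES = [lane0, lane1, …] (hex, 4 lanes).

RES = [ 0x26  0x81  0xc5  0xb8 ]

  t0: f6 b8 b8 81
  t1: b8 c5 81 26
  t2: 26 81 c5 b8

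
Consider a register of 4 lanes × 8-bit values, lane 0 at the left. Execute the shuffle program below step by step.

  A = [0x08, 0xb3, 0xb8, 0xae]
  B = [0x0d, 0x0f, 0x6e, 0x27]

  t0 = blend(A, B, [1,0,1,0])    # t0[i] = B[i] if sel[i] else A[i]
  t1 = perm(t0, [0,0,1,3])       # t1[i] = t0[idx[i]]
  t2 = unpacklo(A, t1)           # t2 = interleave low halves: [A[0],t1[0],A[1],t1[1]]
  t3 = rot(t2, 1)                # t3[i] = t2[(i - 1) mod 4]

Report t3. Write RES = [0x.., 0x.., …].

RES = [ 0x0d  0x08  0x0d  0xb3 ]

  t0: 0d b3 6e ae
  t1: 0d 0d b3 ae
  t2: 08 0d b3 0d
  t3: 0d 08 0d b3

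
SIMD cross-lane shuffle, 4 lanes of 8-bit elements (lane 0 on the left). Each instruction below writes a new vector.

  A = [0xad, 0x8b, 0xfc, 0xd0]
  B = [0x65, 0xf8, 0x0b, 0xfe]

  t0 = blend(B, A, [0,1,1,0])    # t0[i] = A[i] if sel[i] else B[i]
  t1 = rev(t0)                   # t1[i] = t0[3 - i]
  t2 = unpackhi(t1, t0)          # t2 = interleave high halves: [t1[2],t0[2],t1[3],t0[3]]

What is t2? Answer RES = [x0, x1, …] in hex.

  t0: 65 8b fc fe
  t1: fe fc 8b 65
  t2: 8b fc 65 fe

RES = [0x8b, 0xfc, 0x65, 0xfe]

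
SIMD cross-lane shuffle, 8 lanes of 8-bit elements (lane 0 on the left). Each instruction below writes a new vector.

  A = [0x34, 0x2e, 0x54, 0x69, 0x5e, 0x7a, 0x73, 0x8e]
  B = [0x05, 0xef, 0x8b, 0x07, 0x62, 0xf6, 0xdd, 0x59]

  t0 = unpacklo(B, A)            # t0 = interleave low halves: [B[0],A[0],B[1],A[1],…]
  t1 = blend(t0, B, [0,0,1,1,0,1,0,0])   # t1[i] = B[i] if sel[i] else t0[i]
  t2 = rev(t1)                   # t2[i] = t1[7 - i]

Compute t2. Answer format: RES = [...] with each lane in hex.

→ t0 |05|34|ef|2e|8b|54|07|69|
→ t1 |05|34|8b|07|8b|f6|07|69|
→ t2 |69|07|f6|8b|07|8b|34|05|

RES = [0x69, 0x07, 0xf6, 0x8b, 0x07, 0x8b, 0x34, 0x05]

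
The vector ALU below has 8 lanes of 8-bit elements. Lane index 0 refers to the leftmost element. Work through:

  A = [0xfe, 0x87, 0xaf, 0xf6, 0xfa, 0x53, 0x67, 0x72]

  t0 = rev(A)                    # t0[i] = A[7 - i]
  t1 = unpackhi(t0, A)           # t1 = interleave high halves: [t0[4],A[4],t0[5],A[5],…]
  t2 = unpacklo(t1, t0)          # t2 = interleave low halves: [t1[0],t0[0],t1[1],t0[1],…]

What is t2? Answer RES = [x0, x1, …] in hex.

  t0: 72 67 53 fa f6 af 87 fe
  t1: f6 fa af 53 87 67 fe 72
  t2: f6 72 fa 67 af 53 53 fa

RES = [0xf6, 0x72, 0xfa, 0x67, 0xaf, 0x53, 0x53, 0xfa]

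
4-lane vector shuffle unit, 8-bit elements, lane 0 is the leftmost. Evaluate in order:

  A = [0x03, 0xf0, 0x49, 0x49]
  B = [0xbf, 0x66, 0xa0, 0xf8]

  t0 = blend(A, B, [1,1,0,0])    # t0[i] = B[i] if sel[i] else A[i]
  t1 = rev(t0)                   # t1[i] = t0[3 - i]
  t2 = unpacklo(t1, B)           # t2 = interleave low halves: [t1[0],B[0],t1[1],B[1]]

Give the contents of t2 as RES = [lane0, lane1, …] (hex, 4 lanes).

RES = [ 0x49  0xbf  0x49  0x66 ]

→ t0 |bf|66|49|49|
→ t1 |49|49|66|bf|
→ t2 |49|bf|49|66|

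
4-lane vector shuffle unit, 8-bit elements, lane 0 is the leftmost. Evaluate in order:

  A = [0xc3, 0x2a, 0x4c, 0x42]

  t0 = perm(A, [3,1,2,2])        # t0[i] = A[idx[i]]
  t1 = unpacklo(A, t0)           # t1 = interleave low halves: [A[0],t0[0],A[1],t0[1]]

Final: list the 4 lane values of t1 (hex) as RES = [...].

t0 = [0x42, 0x2a, 0x4c, 0x4c]
t1 = [0xc3, 0x42, 0x2a, 0x2a]

RES = [ 0xc3  0x42  0x2a  0x2a ]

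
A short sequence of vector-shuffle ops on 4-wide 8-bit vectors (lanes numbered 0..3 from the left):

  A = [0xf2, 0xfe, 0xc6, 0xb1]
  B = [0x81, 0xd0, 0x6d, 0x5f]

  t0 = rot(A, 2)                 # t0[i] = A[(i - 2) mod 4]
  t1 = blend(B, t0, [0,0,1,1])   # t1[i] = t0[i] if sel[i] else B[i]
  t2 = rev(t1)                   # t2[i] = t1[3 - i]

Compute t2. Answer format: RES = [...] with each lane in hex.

  t0: c6 b1 f2 fe
  t1: 81 d0 f2 fe
  t2: fe f2 d0 81

RES = [ 0xfe  0xf2  0xd0  0x81 ]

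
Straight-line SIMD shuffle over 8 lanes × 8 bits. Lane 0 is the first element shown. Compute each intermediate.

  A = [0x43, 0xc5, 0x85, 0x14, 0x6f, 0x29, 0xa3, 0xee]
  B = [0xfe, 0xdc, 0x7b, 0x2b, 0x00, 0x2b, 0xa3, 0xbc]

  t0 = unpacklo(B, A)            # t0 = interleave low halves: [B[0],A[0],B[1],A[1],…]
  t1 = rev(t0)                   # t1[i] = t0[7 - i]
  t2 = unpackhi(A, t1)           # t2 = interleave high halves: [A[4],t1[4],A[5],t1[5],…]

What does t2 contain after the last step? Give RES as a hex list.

RES = [ 0x6f  0xc5  0x29  0xdc  0xa3  0x43  0xee  0xfe ]

t0 = [0xfe, 0x43, 0xdc, 0xc5, 0x7b, 0x85, 0x2b, 0x14]
t1 = [0x14, 0x2b, 0x85, 0x7b, 0xc5, 0xdc, 0x43, 0xfe]
t2 = [0x6f, 0xc5, 0x29, 0xdc, 0xa3, 0x43, 0xee, 0xfe]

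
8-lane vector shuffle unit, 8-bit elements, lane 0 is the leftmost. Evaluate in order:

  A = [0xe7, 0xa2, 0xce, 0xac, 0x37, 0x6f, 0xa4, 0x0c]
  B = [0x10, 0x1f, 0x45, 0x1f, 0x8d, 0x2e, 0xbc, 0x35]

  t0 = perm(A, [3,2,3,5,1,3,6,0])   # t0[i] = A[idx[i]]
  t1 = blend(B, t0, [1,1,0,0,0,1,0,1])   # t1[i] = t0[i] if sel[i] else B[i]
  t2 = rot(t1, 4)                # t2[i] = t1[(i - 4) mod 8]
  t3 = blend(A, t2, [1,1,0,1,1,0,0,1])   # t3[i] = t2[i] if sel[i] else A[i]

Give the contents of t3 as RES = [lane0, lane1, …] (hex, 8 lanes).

RES = [ 0x8d  0xac  0xce  0xe7  0xac  0x6f  0xa4  0x1f ]

  t0: ac ce ac 6f a2 ac a4 e7
  t1: ac ce 45 1f 8d ac bc e7
  t2: 8d ac bc e7 ac ce 45 1f
  t3: 8d ac ce e7 ac 6f a4 1f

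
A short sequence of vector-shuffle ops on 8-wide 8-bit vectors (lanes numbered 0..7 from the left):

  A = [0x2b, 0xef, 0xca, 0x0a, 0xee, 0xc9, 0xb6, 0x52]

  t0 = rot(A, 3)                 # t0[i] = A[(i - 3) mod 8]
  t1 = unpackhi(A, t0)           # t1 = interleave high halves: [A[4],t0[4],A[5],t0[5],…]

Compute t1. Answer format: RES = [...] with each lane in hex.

  t0: c9 b6 52 2b ef ca 0a ee
  t1: ee ef c9 ca b6 0a 52 ee

RES = [ 0xee  0xef  0xc9  0xca  0xb6  0x0a  0x52  0xee ]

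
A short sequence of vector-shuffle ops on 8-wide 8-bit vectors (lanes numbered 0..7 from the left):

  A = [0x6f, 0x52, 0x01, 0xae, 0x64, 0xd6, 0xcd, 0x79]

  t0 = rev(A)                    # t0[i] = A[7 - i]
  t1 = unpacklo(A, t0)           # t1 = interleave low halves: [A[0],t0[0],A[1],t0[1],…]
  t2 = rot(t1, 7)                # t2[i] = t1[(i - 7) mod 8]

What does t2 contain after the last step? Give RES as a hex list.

t0 = [0x79, 0xcd, 0xd6, 0x64, 0xae, 0x01, 0x52, 0x6f]
t1 = [0x6f, 0x79, 0x52, 0xcd, 0x01, 0xd6, 0xae, 0x64]
t2 = [0x79, 0x52, 0xcd, 0x01, 0xd6, 0xae, 0x64, 0x6f]

RES = [ 0x79  0x52  0xcd  0x01  0xd6  0xae  0x64  0x6f ]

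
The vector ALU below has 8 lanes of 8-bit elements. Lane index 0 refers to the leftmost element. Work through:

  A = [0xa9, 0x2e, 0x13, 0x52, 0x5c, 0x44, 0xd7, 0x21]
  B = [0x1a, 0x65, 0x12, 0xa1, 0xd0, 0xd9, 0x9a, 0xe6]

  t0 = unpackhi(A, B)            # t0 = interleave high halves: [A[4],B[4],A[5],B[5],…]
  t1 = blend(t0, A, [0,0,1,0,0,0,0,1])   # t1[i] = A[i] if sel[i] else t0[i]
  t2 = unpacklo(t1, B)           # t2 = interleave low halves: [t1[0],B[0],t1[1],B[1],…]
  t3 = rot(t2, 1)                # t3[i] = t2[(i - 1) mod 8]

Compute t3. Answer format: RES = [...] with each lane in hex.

RES = [0xa1, 0x5c, 0x1a, 0xd0, 0x65, 0x13, 0x12, 0xd9]

t0 = [0x5c, 0xd0, 0x44, 0xd9, 0xd7, 0x9a, 0x21, 0xe6]
t1 = [0x5c, 0xd0, 0x13, 0xd9, 0xd7, 0x9a, 0x21, 0x21]
t2 = [0x5c, 0x1a, 0xd0, 0x65, 0x13, 0x12, 0xd9, 0xa1]
t3 = [0xa1, 0x5c, 0x1a, 0xd0, 0x65, 0x13, 0x12, 0xd9]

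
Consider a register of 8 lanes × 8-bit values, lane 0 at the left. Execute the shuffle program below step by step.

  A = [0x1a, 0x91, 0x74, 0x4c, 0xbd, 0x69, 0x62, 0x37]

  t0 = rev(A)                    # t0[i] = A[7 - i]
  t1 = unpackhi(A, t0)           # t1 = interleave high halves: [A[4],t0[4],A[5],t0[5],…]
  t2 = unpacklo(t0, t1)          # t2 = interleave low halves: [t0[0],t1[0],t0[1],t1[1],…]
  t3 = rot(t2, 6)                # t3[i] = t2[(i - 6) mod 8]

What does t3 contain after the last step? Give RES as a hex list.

RES = [0x62, 0x4c, 0x69, 0x69, 0xbd, 0x74, 0x37, 0xbd]

  t0: 37 62 69 bd 4c 74 91 1a
  t1: bd 4c 69 74 62 91 37 1a
  t2: 37 bd 62 4c 69 69 bd 74
  t3: 62 4c 69 69 bd 74 37 bd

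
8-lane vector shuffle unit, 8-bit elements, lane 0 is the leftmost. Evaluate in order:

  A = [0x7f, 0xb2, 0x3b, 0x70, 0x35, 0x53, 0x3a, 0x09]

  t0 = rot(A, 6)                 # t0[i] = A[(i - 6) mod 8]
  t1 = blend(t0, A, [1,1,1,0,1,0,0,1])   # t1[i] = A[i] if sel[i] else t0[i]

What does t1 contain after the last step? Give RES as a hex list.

t0 = [0x3b, 0x70, 0x35, 0x53, 0x3a, 0x09, 0x7f, 0xb2]
t1 = [0x7f, 0xb2, 0x3b, 0x53, 0x35, 0x09, 0x7f, 0x09]

RES = [ 0x7f  0xb2  0x3b  0x53  0x35  0x09  0x7f  0x09 ]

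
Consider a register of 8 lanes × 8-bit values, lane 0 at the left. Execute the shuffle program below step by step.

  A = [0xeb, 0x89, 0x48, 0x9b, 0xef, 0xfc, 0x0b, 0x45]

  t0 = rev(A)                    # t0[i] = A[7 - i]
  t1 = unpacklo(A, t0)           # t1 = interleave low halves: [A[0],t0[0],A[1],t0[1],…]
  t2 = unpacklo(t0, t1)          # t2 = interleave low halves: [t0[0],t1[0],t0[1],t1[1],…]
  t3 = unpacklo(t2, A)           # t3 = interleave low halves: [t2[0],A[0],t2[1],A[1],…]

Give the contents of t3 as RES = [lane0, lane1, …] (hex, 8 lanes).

RES = [ 0x45  0xeb  0xeb  0x89  0x0b  0x48  0x45  0x9b ]

→ t0 |45|0b|fc|ef|9b|48|89|eb|
→ t1 |eb|45|89|0b|48|fc|9b|ef|
→ t2 |45|eb|0b|45|fc|89|ef|0b|
→ t3 |45|eb|eb|89|0b|48|45|9b|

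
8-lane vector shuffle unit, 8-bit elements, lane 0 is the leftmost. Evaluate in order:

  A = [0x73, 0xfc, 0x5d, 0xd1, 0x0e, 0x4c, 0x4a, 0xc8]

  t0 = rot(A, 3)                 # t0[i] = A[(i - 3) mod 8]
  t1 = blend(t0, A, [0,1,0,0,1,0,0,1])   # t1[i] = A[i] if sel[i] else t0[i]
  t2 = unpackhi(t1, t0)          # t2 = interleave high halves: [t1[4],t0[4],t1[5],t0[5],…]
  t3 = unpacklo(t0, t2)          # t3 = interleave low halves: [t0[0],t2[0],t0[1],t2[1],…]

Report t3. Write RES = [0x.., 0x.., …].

RES = [ 0x4c  0x0e  0x4a  0xfc  0xc8  0x5d  0x73  0x5d ]

→ t0 |4c|4a|c8|73|fc|5d|d1|0e|
→ t1 |4c|fc|c8|73|0e|5d|d1|c8|
→ t2 |0e|fc|5d|5d|d1|d1|c8|0e|
→ t3 |4c|0e|4a|fc|c8|5d|73|5d|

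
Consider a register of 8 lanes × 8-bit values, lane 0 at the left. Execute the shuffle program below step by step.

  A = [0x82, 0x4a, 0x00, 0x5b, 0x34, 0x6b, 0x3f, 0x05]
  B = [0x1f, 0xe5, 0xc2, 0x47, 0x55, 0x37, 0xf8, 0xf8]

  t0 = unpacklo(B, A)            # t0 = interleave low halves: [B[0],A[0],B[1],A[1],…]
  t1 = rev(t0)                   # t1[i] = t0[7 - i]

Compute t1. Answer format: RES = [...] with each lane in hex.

t0 = [0x1f, 0x82, 0xe5, 0x4a, 0xc2, 0x00, 0x47, 0x5b]
t1 = [0x5b, 0x47, 0x00, 0xc2, 0x4a, 0xe5, 0x82, 0x1f]

RES = [0x5b, 0x47, 0x00, 0xc2, 0x4a, 0xe5, 0x82, 0x1f]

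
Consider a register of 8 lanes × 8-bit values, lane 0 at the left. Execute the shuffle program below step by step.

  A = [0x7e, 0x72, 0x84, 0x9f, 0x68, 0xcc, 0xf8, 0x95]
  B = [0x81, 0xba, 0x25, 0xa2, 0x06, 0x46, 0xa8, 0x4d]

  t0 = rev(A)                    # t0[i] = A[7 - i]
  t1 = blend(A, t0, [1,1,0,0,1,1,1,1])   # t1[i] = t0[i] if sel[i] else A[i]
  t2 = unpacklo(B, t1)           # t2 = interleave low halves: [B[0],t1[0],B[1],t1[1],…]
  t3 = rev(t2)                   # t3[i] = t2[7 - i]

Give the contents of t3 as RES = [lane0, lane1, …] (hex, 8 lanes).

  t0: 95 f8 cc 68 9f 84 72 7e
  t1: 95 f8 84 9f 9f 84 72 7e
  t2: 81 95 ba f8 25 84 a2 9f
  t3: 9f a2 84 25 f8 ba 95 81

RES = [ 0x9f  0xa2  0x84  0x25  0xf8  0xba  0x95  0x81 ]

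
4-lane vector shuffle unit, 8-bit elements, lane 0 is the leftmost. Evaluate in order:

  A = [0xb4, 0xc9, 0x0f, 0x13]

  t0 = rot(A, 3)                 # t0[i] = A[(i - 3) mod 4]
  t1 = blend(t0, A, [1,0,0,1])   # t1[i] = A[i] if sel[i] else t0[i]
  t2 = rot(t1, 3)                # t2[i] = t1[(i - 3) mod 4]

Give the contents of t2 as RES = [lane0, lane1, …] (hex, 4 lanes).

t0 = [0xc9, 0x0f, 0x13, 0xb4]
t1 = [0xb4, 0x0f, 0x13, 0x13]
t2 = [0x0f, 0x13, 0x13, 0xb4]

RES = [0x0f, 0x13, 0x13, 0xb4]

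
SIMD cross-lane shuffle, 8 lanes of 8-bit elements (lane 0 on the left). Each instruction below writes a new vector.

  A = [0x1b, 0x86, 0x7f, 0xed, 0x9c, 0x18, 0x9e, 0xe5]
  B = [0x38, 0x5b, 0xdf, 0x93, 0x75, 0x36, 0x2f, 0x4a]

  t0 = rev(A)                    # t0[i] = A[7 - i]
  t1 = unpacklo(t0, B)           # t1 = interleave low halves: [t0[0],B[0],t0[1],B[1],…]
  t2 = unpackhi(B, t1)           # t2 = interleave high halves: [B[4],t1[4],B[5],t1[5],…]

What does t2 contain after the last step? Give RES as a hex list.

RES = [ 0x75  0x18  0x36  0xdf  0x2f  0x9c  0x4a  0x93 ]

→ t0 |e5|9e|18|9c|ed|7f|86|1b|
→ t1 |e5|38|9e|5b|18|df|9c|93|
→ t2 |75|18|36|df|2f|9c|4a|93|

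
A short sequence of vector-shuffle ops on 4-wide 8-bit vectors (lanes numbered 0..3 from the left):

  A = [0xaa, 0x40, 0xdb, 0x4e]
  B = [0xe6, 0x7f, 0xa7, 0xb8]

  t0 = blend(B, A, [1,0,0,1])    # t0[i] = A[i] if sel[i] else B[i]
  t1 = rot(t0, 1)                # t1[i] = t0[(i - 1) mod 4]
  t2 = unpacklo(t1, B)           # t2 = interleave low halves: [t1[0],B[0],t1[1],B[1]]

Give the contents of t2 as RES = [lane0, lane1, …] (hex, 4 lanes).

  t0: aa 7f a7 4e
  t1: 4e aa 7f a7
  t2: 4e e6 aa 7f

RES = [0x4e, 0xe6, 0xaa, 0x7f]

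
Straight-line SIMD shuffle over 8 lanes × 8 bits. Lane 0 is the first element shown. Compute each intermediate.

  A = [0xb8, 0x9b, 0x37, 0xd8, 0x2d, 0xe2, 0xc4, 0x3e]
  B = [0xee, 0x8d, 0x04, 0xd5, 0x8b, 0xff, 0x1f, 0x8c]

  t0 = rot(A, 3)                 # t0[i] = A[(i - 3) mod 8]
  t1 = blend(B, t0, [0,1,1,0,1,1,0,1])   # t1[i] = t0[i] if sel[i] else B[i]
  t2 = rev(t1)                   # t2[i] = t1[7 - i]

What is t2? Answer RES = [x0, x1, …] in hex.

→ t0 |e2|c4|3e|b8|9b|37|d8|2d|
→ t1 |ee|c4|3e|d5|9b|37|1f|2d|
→ t2 |2d|1f|37|9b|d5|3e|c4|ee|

RES = [ 0x2d  0x1f  0x37  0x9b  0xd5  0x3e  0xc4  0xee ]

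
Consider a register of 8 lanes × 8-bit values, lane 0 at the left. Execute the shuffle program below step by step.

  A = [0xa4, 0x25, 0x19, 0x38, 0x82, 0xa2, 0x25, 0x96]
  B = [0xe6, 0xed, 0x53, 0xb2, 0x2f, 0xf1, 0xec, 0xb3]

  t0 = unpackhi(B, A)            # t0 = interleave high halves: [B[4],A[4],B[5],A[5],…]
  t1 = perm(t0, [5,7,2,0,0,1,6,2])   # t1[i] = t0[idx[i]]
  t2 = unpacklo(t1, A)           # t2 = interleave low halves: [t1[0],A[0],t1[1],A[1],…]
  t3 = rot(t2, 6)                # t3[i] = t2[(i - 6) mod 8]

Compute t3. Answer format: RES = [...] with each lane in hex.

RES = [0x96, 0x25, 0xf1, 0x19, 0x2f, 0x38, 0x25, 0xa4]

→ t0 |2f|82|f1|a2|ec|25|b3|96|
→ t1 |25|96|f1|2f|2f|82|b3|f1|
→ t2 |25|a4|96|25|f1|19|2f|38|
→ t3 |96|25|f1|19|2f|38|25|a4|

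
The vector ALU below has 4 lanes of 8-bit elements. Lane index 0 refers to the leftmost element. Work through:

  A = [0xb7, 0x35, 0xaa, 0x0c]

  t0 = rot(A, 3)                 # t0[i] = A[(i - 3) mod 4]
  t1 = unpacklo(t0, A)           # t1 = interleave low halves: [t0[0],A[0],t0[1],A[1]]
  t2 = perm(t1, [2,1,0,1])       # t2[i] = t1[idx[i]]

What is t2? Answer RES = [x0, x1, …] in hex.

RES = [ 0xaa  0xb7  0x35  0xb7 ]

→ t0 |35|aa|0c|b7|
→ t1 |35|b7|aa|35|
→ t2 |aa|b7|35|b7|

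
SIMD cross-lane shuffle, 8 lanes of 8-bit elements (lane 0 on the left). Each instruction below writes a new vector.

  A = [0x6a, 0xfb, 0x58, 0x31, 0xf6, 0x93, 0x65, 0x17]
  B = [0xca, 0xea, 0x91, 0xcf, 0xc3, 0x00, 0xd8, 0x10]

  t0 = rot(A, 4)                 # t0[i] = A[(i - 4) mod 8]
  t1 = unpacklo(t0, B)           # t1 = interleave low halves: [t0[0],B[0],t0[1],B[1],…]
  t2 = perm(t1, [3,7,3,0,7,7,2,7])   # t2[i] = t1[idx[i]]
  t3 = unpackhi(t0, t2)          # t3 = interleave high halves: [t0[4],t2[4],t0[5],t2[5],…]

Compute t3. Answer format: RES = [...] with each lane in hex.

RES = [0x6a, 0xcf, 0xfb, 0xcf, 0x58, 0x93, 0x31, 0xcf]

t0 = [0xf6, 0x93, 0x65, 0x17, 0x6a, 0xfb, 0x58, 0x31]
t1 = [0xf6, 0xca, 0x93, 0xea, 0x65, 0x91, 0x17, 0xcf]
t2 = [0xea, 0xcf, 0xea, 0xf6, 0xcf, 0xcf, 0x93, 0xcf]
t3 = [0x6a, 0xcf, 0xfb, 0xcf, 0x58, 0x93, 0x31, 0xcf]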